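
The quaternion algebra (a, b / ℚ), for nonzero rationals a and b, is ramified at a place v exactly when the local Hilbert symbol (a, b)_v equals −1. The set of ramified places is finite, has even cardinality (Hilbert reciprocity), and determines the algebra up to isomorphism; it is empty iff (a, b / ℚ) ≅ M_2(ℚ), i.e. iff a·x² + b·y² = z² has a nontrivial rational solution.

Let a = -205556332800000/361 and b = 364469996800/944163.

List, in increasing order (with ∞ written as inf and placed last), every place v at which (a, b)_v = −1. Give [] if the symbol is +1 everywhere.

[2, 13]

(a, b) ≡ (-2730, 39) mod (ℚ^×)²; places V = {2, 3, 5, 7, 11, 13, 17, 19, 23, ∞}.
(a,b)_19: α=-2, u≡5; β=0, v≡7 (mod 19); (5|19)=+1, (7|19)=+1; sign (−1)^0·+1^0·+1^-2 = +1.
(a,b)_2: α=11, β=8; u≡3, v≡7 (mod 8); ε(u)ε(v)=1·1, αω(v)=11·0, βω(u)=8·1; sum ≡ 1  ⇒  -1.
(a,b)_7: α=7, u≡2; β=2, v≡2 (mod 7); (2|7)=+1, (2|7)=+1; sign (−1)^0·+1^2·+1^7 = +1.
(a,b)_13: α=1, u≡2; β=3, v≡4 (mod 13); (2|13)=-1, (4|13)=+1; sign (−1)^0·-1^3·+1^1 = -1.
(a,b)_23: α=0, u≡15; β=2, v≡6 (mod 23); (15|23)=-1, (6|23)=+1; sign (−1)^0·-1^2·+1^0 = +1.
(a,b)_17: α=0, u≡3; β=-2, v≡14 (mod 17); (3|17)=-1, (14|17)=-1; sign (−1)^0·-1^-2·-1^0 = +1.
(a,b)_3: α=1, u≡2; β=-3, v≡1 (mod 3); (2|3)=-1, (1|3)=+1; sign (−1)^1·-1^-3·+1^1 = +1.
(a,b)_∞: sgn(-2730)=−, sgn(39)=+, so +1.
(a,b)_5: α=5, u≡4; β=2, v≡4 (mod 5); (4|5)=+1, (4|5)=+1; sign (−1)^0·+1^2·+1^5 = +1.
(a,b)_11: α=0, u≡3; β=-2, v≡2 (mod 11); (3|11)=+1, (2|11)=-1; sign (−1)^0·+1^-2·-1^0 = +1.
|Ram(-2730, 39)| = 2, even; anisotropic at {2, 13}.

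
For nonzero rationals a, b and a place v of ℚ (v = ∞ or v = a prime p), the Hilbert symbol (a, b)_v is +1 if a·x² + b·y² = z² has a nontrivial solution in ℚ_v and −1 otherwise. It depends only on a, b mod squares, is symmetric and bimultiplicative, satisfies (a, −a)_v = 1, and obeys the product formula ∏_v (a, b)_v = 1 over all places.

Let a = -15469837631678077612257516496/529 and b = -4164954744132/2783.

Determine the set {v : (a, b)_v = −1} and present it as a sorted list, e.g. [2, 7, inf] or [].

[41, inf]

Mod squares: a ≡ -5851069, b ≡ -1749469631. Check v ∈ {∞, 2, 3, 7, 11, 13, 19, 23, 29, 37, 41}.
v=2: v_2(a)=4, v_2(b)=2; units ≡ 3, 1 (mod 8); ε·ε+αω+βω = 1·0+4·0+2·1 ≡ 0  ⇒  (a,b)_2 = +1.
v=∞: -5851069 < 0 and -1749469631 < 0  ⇒  (a,b)_∞ = -1.
v=13: a=13^6·(≡4), b=13^3·(≡3) mod 13; (4|13)=+1, (3|13)=+1; (−1)^{6·3·6}·(+1)^3·(+1)^6 = +1.
v=41: a=41^3·(≡34), b=41^1·(≡9) mod 41; (34|41)=-1, (9|41)=+1; (−1)^{3·1·20}·(-1)^1·(+1)^3 = -1.
v=7: a=7^3·(≡3), b=7^1·(≡2) mod 7; (3|7)=-1, (2|7)=+1; (−1)^{3·1·3}·(-1)^1·(+1)^3 = +1.
v=29: a=29^3·(≡18), b=29^1·(≡10) mod 29; (18|29)=-1, (10|29)=-1; (−1)^{3·1·14}·(-1)^1·(-1)^3 = +1.
v=11: a=11^0·(≡2), b=11^-2·(≡5) mod 11; (2|11)=-1, (5|11)=+1; (−1)^{0·-2·5}·(-1)^-2·(+1)^0 = +1.
v=3: a=3^0·(≡2), b=3^4·(≡1) mod 3; (2|3)=-1, (1|3)=+1; (−1)^{0·4·1}·(-1)^4·(+1)^0 = +1.
v=19: a=19^3·(≡11), b=19^1·(≡14) mod 19; (11|19)=+1, (14|19)=-1; (−1)^{3·1·9}·(+1)^1·(-1)^3 = +1.
v=37: a=37^3·(≡16), b=37^1·(≡12) mod 37; (16|37)=+1, (12|37)=+1; (−1)^{3·1·18}·(+1)^1·(+1)^3 = +1.
v=23: a=23^-2·(≡8), b=23^-1·(≡18) mod 23; (8|23)=+1, (18|23)=+1; (−1)^{-2·-1·11}·(+1)^-1·(+1)^-2 = +1.
(-5851069, -1749469631 / ℚ) ramifies at {41, ∞}: a division algebra.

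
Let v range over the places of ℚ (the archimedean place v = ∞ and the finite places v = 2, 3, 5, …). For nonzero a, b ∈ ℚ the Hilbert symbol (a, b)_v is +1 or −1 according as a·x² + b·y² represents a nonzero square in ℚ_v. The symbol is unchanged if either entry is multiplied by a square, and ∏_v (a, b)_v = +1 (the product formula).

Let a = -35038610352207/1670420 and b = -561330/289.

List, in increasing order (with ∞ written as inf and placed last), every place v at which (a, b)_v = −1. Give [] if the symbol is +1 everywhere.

[2, 5, 7, inf]

Mod squares: a ≡ -35, b ≡ -770. Check v ∈ {∞, 2, 3, 5, 7, 11, 17, 31}.
v=31: a=31^2·(≡29), b=31^0·(≡8) mod 31; (29|31)=-1, (8|31)=+1; (−1)^{2·0·15}·(-1)^0·(+1)^2 = +1.
v=∞: -35 < 0 and -770 < 0  ⇒  (a,b)_∞ = -1.
v=11: a=11^2·(≡1), b=11^1·(≡7) mod 11; (1|11)=+1, (7|11)=-1; (−1)^{2·1·5}·(+1)^1·(-1)^2 = +1.
v=7: a=7^1·(≡4), b=7^1·(≡1) mod 7; (4|7)=+1, (1|7)=+1; (−1)^{1·1·3}·(+1)^1·(+1)^1 = -1.
v=5: a=5^-1·(≡2), b=5^1·(≡1) mod 5; (2|5)=-1, (1|5)=+1; (−1)^{-1·1·2}·(-1)^1·(+1)^-1 = -1.
v=2: v_2(a)=-2, v_2(b)=1; units ≡ 5, 7 (mod 8); ε·ε+αω+βω = 0·1+-2·0+1·1 ≡ 1  ⇒  (a,b)_2 = -1.
v=3: a=3^16·(≡1), b=3^6·(≡1) mod 3; (1|3)=+1, (1|3)=+1; (−1)^{16·6·1}·(+1)^6·(+1)^16 = +1.
v=17: a=17^-4·(≡9), b=17^-2·(≡10) mod 17; (9|17)=+1, (10|17)=-1; (−1)^{-4·-2·8}·(+1)^-2·(-1)^-4 = +1.
|Ram(-35, -770)| = 4, even; anisotropic at {2, 5, 7, ∞}.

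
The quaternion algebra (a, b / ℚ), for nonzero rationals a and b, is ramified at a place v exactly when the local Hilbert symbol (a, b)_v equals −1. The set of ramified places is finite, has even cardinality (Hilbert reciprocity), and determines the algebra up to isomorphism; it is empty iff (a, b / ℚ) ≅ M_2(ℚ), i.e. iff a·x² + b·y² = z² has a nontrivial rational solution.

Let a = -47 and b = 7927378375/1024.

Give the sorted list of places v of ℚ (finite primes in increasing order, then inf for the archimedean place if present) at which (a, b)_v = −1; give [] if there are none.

Mod squares: a ≡ -47, b ≡ 1097215. Check v ∈ {∞, 2, 5, 7, 17, 23, 29, 47}.
v=2: v_2(a)=0, v_2(b)=-10; units ≡ 1, 7 (mod 8); ε·ε+αω+βω = 0·1+0·0+-10·0 ≡ 0  ⇒  (a,b)_2 = +1.
v=29: a=29^0·(≡11), b=29^1·(≡2) mod 29; (11|29)=-1, (2|29)=-1; (−1)^{0·1·14}·(-1)^1·(-1)^0 = -1.
v=7: a=7^0·(≡2), b=7^1·(≡4) mod 7; (2|7)=+1, (4|7)=+1; (−1)^{0·1·3}·(+1)^1·(+1)^0 = +1.
v=5: a=5^0·(≡3), b=5^3·(≡3) mod 5; (3|5)=-1, (3|5)=-1; (−1)^{0·3·2}·(-1)^3·(-1)^0 = -1.
v=∞: -47 < 0 and 1097215 > 0  ⇒  (a,b)_∞ = +1.
v=23: a=23^0·(≡22), b=23^1·(≡18) mod 23; (22|23)=-1, (18|23)=+1; (−1)^{0·1·11}·(-1)^1·(+1)^0 = -1.
v=47: a=47^1·(≡46), b=47^1·(≡10) mod 47; (46|47)=-1, (10|47)=-1; (−1)^{1·1·23}·(-1)^1·(-1)^1 = -1.
v=17: a=17^0·(≡4), b=17^2·(≡2) mod 17; (4|17)=+1, (2|17)=+1; (−1)^{0·2·8}·(+1)^2·(+1)^0 = +1.
Ram(-47, 1097215) = {5, 23, 29, 47}; no ℚ_5-point on the conic.

[5, 23, 29, 47]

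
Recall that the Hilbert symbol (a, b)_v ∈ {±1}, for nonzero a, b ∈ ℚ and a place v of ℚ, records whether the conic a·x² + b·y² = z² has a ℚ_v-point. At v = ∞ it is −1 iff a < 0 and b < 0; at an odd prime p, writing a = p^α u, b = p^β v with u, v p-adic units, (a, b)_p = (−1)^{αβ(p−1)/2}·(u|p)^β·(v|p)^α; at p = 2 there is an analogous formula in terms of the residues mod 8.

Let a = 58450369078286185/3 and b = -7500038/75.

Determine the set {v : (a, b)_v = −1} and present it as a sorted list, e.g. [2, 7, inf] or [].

[3, 13]

(a, b) ≡ (1155, -546) mod (ℚ^×)²; places V = {2, 3, 5, 7, 11, 13, 23, 29, ∞}.
(a,b)_23: α=2, u≡21; β=0, v≡13 (mod 23); (21|23)=-1, (13|23)=+1; sign (−1)^0·-1^0·+1^2 = +1.
(a,b)_3: α=-1, u≡1; β=-1, v≡1 (mod 3); (1|3)=+1, (1|3)=+1; sign (−1)^1·+1^-1·+1^-1 = -1.
(a,b)_∞: sgn(1155)=+, sgn(-546)=−, so +1.
(a,b)_2: α=0, β=1; u≡3, v≡7 (mod 8); ε(u)ε(v)=1·1, αω(v)=0·0, βω(u)=1·1; sum ≡ 0  ⇒  +1.
(a,b)_7: α=5, u≡1; β=3, v≡6 (mod 7); (1|7)=+1, (6|7)=-1; sign (−1)^1·+1^3·-1^5 = +1.
(a,b)_29: α=4, u≡9; β=2, v≡23 (mod 29); (9|29)=+1, (23|29)=+1; sign (−1)^0·+1^2·+1^4 = +1.
(a,b)_13: α=2, u≡11; β=1, v≡4 (mod 13); (11|13)=-1, (4|13)=+1; sign (−1)^0·-1^1·+1^2 = -1.
(a,b)_5: α=1, u≡4; β=-2, v≡4 (mod 5); (4|5)=+1, (4|5)=+1; sign (−1)^0·+1^-2·+1^1 = +1.
(a,b)_11: α=1, u≡2; β=0, v≡9 (mod 11); (2|11)=-1, (9|11)=+1; sign (−1)^0·-1^0·+1^1 = +1.
(1155, -546 / ℚ) ramifies at {3, 13}: a division algebra.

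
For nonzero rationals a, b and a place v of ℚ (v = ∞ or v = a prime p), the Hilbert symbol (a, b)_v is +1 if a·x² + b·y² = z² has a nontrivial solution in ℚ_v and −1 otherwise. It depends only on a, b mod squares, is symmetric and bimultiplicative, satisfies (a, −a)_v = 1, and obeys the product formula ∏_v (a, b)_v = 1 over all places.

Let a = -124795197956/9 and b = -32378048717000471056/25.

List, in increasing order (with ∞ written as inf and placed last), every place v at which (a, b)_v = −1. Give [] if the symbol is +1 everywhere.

(a, b) ≡ (-134849, -481) mod (ℚ^×)²; places V = {2, 3, 5, 11, 13, 23, 37, 41, ∞}.
(a,b)_2: α=2, β=4; u≡7, v≡7 (mod 8); ε(u)ε(v)=1·1, αω(v)=2·0, βω(u)=4·0; sum ≡ 1  ⇒  -1.
(a,b)_13: α=3, u≡9; β=5, v≡2 (mod 13); (9|13)=+1, (2|13)=-1; sign (−1)^0·+1^5·-1^3 = -1.
(a,b)_23: α=1, u≡1; β=2, v≡3 (mod 23); (1|23)=+1, (3|23)=+1; sign (−1)^0·+1^2·+1^1 = +1.
(a,b)_∞: sgn(-134849)=−, sgn(-481)=−, so -1.
(a,b)_37: α=2, u≡26; β=3, v≡18 (mod 37); (26|37)=+1, (18|37)=-1; sign (−1)^0·+1^3·-1^2 = +1.
(a,b)_5: α=0, u≡1; β=-2, v≡4 (mod 5); (1|5)=+1, (4|5)=+1; sign (−1)^0·+1^-2·+1^0 = +1.
(a,b)_41: α=1, u≡8; β=2, v≡19 (mod 41); (8|41)=+1, (19|41)=-1; sign (−1)^0·+1^2·-1^1 = -1.
(a,b)_3: α=-2, u≡1; β=0, v≡2 (mod 3); (1|3)=+1, (2|3)=-1; sign (−1)^0·+1^0·-1^-2 = +1.
(a,b)_11: α=1, u≡2; β=2, v≡3 (mod 11); (2|11)=-1, (3|11)=+1; sign (−1)^0·-1^2·+1^1 = +1.
(-134849, -481 / ℚ) ramifies at {2, 13, 41, ∞}: a division algebra.

[2, 13, 41, inf]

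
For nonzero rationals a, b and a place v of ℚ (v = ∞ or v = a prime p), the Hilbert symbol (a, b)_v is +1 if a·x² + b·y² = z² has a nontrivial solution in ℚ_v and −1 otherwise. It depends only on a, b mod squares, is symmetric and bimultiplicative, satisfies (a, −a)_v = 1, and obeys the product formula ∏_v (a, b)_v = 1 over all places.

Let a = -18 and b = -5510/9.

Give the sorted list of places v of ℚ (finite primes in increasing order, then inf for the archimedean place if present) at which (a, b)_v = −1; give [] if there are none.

(a, b) ≡ (-2, -5510) mod (ℚ^×)²; places V = {2, 3, 5, 19, 29, ∞}.
(a,b)_2: α=1, β=1; u≡7, v≡5 (mod 8); ε(u)ε(v)=1·0, αω(v)=1·1, βω(u)=1·0; sum ≡ 1  ⇒  -1.
(a,b)_29: α=0, u≡11; β=1, v≡24 (mod 29); (11|29)=-1, (24|29)=+1; sign (−1)^0·-1^1·+1^0 = -1.
(a,b)_19: α=0, u≡1; β=1, v≡10 (mod 19); (1|19)=+1, (10|19)=-1; sign (−1)^0·+1^1·-1^0 = +1.
(a,b)_3: α=2, u≡1; β=-2, v≡1 (mod 3); (1|3)=+1, (1|3)=+1; sign (−1)^0·+1^-2·+1^2 = +1.
(a,b)_∞: sgn(-2)=−, sgn(-5510)=−, so -1.
(a,b)_5: α=0, u≡2; β=1, v≡2 (mod 5); (2|5)=-1, (2|5)=-1; sign (−1)^0·-1^1·-1^0 = -1.
Ram(-2, -5510) = {2, 5, 29, ∞}; no ℚ_2-point on the conic.

[2, 5, 29, inf]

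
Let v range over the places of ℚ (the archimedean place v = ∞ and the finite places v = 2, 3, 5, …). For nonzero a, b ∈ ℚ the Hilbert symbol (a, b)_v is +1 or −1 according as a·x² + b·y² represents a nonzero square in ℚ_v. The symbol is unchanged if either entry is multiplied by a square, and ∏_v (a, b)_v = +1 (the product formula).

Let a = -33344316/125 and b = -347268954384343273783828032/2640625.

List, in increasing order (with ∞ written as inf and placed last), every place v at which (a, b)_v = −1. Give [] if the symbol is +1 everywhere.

Mod squares: a ≡ -2755, b ≡ -17. Check v ∈ {∞, 2, 3, 5, 13, 17, 19, 29, 41}.
v=19: a=19^1·(≡6), b=19^4·(≡10) mod 19; (6|19)=+1, (10|19)=-1; (−1)^{1·4·9}·(+1)^4·(-1)^1 = -1.
v=2: v_2(a)=2, v_2(b)=6; units ≡ 5, 7 (mod 8); ε·ε+αω+βω = 0·1+2·0+6·1 ≡ 0  ⇒  (a,b)_2 = +1.
v=13: a=13^0·(≡1), b=13^-2·(≡4) mod 13; (1|13)=+1, (4|13)=+1; (−1)^{0·-2·6}·(+1)^-2·(+1)^0 = +1.
v=3: a=3^2·(≡2), b=3^6·(≡1) mod 3; (2|3)=-1, (1|3)=+1; (−1)^{2·6·1}·(-1)^6·(+1)^2 = +1.
v=41: a=41^2·(≡4), b=41^6·(≡19) mod 41; (4|41)=+1, (19|41)=-1; (−1)^{2·6·20}·(+1)^6·(-1)^2 = +1.
v=5: a=5^-3·(≡4), b=5^-6·(≡2) mod 5; (4|5)=+1, (2|5)=-1; (−1)^{-3·-6·2}·(+1)^-6·(-1)^-3 = -1.
v=∞: -2755 < 0 and -17 < 0  ⇒  (a,b)_∞ = -1.
v=17: a=17^0·(≡16), b=17^1·(≡8) mod 17; (16|17)=+1, (8|17)=+1; (−1)^{0·1·8}·(+1)^1·(+1)^0 = +1.
v=29: a=29^1·(≡18), b=29^4·(≡19) mod 29; (18|29)=-1, (19|29)=-1; (−1)^{1·4·14}·(-1)^4·(-1)^1 = -1.
|Ram(-2755, -17)| = 4, even; anisotropic at {5, 19, 29, ∞}.

[5, 19, 29, inf]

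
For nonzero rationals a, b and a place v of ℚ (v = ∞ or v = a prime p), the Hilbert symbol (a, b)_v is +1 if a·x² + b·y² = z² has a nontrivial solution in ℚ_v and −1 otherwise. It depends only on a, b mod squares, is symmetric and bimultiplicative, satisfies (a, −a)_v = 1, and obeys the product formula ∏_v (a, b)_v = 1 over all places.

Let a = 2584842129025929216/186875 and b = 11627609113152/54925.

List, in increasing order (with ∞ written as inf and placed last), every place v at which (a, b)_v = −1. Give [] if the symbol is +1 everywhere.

(a, b) ≡ (289731, 741) mod (ℚ^×)²; places V = {2, 3, 5, 13, 17, 19, 23, 41, ∞}.
(a,b)_17: α=1, u≡16; β=2, v≡7 (mod 17); (16|17)=+1, (7|17)=-1; sign (−1)^0·+1^2·-1^1 = -1.
(a,b)_5: α=-4, u≡4; β=-2, v≡1 (mod 5); (4|5)=+1, (1|5)=+1; sign (−1)^0·+1^-2·+1^-4 = +1.
(a,b)_3: α=19, u≡1; β=9, v≡1 (mod 3); (1|3)=+1, (1|3)=+1; sign (−1)^1·+1^9·+1^19 = -1.
(a,b)_∞: sgn(289731)=+, sgn(741)=+, so +1.
(a,b)_2: α=12, β=6; u≡3, v≡5 (mod 8); ε(u)ε(v)=1·0, αω(v)=12·1, βω(u)=6·1; sum ≡ 0  ⇒  +1.
(a,b)_23: α=-1, u≡4; β=0, v≡22 (mod 23); (4|23)=+1, (22|23)=-1; sign (−1)^0·+1^0·-1^-1 = -1.
(a,b)_41: α=2, u≡25; β=2, v≡22 (mod 41); (25|41)=+1, (22|41)=-1; sign (−1)^0·+1^2·-1^2 = +1.
(a,b)_19: α=1, u≡9; β=1, v≡6 (mod 19); (9|19)=+1, (6|19)=+1; sign (−1)^1·+1^1·+1^1 = -1.
(a,b)_13: α=-1, u≡8; β=-3, v≡7 (mod 13); (8|13)=-1, (7|13)=-1; sign (−1)^0·-1^-3·-1^-1 = +1.
Ram(289731, 741) = {3, 17, 19, 23}; no ℚ_3-point on the conic.

[3, 17, 19, 23]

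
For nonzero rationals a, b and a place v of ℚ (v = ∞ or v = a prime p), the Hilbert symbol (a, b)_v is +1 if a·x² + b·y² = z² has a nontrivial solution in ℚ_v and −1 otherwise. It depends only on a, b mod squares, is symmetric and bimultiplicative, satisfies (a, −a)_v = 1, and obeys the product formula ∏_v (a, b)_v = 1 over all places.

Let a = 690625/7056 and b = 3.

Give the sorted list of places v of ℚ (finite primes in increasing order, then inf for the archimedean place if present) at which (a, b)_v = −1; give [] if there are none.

Mod squares: a ≡ 1105, b ≡ 3. Check v ∈ {∞, 2, 3, 5, 7, 13, 17}.
v=∞: 1105 > 0 and 3 > 0  ⇒  (a,b)_∞ = +1.
v=13: a=13^1·(≡2), b=13^0·(≡3) mod 13; (2|13)=-1, (3|13)=+1; (−1)^{1·0·6}·(-1)^0·(+1)^1 = +1.
v=3: a=3^-2·(≡1), b=3^1·(≡1) mod 3; (1|3)=+1, (1|3)=+1; (−1)^{-2·1·1}·(+1)^1·(+1)^-2 = +1.
v=17: a=17^1·(≡12), b=17^0·(≡3) mod 17; (12|17)=-1, (3|17)=-1; (−1)^{1·0·8}·(-1)^0·(-1)^1 = -1.
v=2: v_2(a)=-4, v_2(b)=0; units ≡ 1, 3 (mod 8); ε·ε+αω+βω = 0·1+-4·1+0·0 ≡ 0  ⇒  (a,b)_2 = +1.
v=7: a=7^-2·(≡3), b=7^0·(≡3) mod 7; (3|7)=-1, (3|7)=-1; (−1)^{-2·0·3}·(-1)^0·(-1)^-2 = +1.
v=5: a=5^5·(≡1), b=5^0·(≡3) mod 5; (1|5)=+1, (3|5)=-1; (−1)^{5·0·2}·(+1)^0·(-1)^5 = -1.
(1105, 3 / ℚ) ramifies at {5, 17}: a division algebra.

[5, 17]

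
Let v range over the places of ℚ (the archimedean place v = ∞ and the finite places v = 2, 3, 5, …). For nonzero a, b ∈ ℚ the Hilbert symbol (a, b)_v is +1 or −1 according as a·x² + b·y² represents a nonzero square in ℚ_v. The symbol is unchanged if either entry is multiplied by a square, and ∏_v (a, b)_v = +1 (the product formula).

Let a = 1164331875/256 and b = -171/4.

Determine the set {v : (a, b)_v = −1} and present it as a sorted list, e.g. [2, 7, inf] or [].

Mod squares: a ≡ 38019, b ≡ -19. Check v ∈ {∞, 2, 3, 5, 7, 19, 23, 29}.
v=∞: 38019 > 0 and -19 < 0  ⇒  (a,b)_∞ = +1.
v=5: a=5^4·(≡1), b=5^0·(≡1) mod 5; (1|5)=+1, (1|5)=+1; (−1)^{4·0·2}·(+1)^0·(+1)^4 = +1.
v=19: a=19^1·(≡17), b=19^1·(≡12) mod 19; (17|19)=+1, (12|19)=-1; (−1)^{1·1·9}·(+1)^1·(-1)^1 = +1.
v=3: a=3^1·(≡1), b=3^2·(≡2) mod 3; (1|3)=+1, (2|3)=-1; (−1)^{1·2·1}·(+1)^2·(-1)^1 = -1.
v=7: a=7^2·(≡1), b=7^0·(≡1) mod 7; (1|7)=+1, (1|7)=+1; (−1)^{2·0·3}·(+1)^0·(+1)^2 = +1.
v=29: a=29^1·(≡22), b=29^0·(≡8) mod 29; (22|29)=+1, (8|29)=-1; (−1)^{1·0·14}·(+1)^0·(-1)^1 = -1.
v=2: v_2(a)=-8, v_2(b)=-2; units ≡ 3, 5 (mod 8); ε·ε+αω+βω = 1·0+-8·1+-2·1 ≡ 0  ⇒  (a,b)_2 = +1.
v=23: a=23^1·(≡11), b=23^0·(≡9) mod 23; (11|23)=-1, (9|23)=+1; (−1)^{1·0·11}·(-1)^0·(+1)^1 = +1.
Ram(38019, -19) = {3, 29}; no ℚ_3-point on the conic.

[3, 29]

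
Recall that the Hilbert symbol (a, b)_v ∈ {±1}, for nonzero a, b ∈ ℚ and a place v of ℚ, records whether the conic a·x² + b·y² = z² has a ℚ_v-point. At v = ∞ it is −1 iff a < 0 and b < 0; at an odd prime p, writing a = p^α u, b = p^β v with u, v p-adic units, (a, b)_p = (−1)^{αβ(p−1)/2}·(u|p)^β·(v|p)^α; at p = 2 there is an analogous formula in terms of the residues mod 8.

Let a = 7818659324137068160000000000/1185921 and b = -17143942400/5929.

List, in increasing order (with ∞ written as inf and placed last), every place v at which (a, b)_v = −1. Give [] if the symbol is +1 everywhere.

Mod squares: a ≡ 268801, b ≡ -9269. Check v ∈ {∞, 2, 3, 5, 7, 11, 13, 17, 23, 29, 31}.
v=3: a=3^-4·(≡1), b=3^0·(≡1) mod 3; (1|3)=+1, (1|3)=+1; (−1)^{-4·0·1}·(+1)^0·(+1)^-4 = +1.
v=23: a=23^5·(≡12), b=23^1·(≡17) mod 23; (12|23)=+1, (17|23)=-1; (−1)^{5·1·11}·(+1)^1·(-1)^5 = +1.
v=5: a=5^10·(≡4), b=5^2·(≡1) mod 5; (4|5)=+1, (1|5)=+1; (−1)^{10·2·2}·(+1)^2·(+1)^10 = +1.
v=13: a=13^3·(≡7), b=13^1·(≡11) mod 13; (7|13)=-1, (11|13)=-1; (−1)^{3·1·6}·(-1)^1·(-1)^3 = +1.
v=17: a=17^0·(≡3), b=17^2·(≡8) mod 17; (3|17)=-1, (8|17)=+1; (−1)^{0·2·8}·(-1)^2·(+1)^0 = +1.
v=∞: 268801 > 0 and -9269 < 0  ⇒  (a,b)_∞ = +1.
v=7: a=7^0·(≡1), b=7^-2·(≡5) mod 7; (1|7)=+1, (5|7)=-1; (−1)^{0·-2·3}·(+1)^-2·(-1)^0 = +1.
v=2: v_2(a)=16, v_2(b)=8; units ≡ 1, 3 (mod 8); ε·ε+αω+βω = 0·1+16·1+8·0 ≡ 0  ⇒  (a,b)_2 = +1.
v=29: a=29^1·(≡17), b=29^0·(≡21) mod 29; (17|29)=-1, (21|29)=-1; (−1)^{1·0·14}·(-1)^0·(-1)^1 = -1.
v=11: a=11^-4·(≡4), b=11^-2·(≡4) mod 11; (4|11)=+1, (4|11)=+1; (−1)^{-4·-2·5}·(+1)^-2·(+1)^-4 = +1.
v=31: a=31^3·(≡26), b=31^1·(≡22) mod 31; (26|31)=-1, (22|31)=-1; (−1)^{3·1·15}·(-1)^1·(-1)^3 = -1.
(268801, -9269 / ℚ) ramifies at {29, 31}: a division algebra.

[29, 31]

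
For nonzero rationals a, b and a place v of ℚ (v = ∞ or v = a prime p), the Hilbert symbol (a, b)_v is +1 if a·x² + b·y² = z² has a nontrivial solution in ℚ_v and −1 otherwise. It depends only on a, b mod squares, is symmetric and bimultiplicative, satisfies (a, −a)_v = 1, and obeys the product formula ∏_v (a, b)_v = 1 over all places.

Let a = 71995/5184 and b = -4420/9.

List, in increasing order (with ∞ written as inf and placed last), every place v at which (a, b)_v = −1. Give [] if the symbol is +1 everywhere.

[2, 17]

(a, b) ≡ (595, -1105) mod (ℚ^×)²; places V = {2, 3, 5, 7, 11, 13, 17, ∞}.
(a,b)_17: α=1, u≡15; β=1, v≡7 (mod 17); (15|17)=+1, (7|17)=-1; sign (−1)^0·+1^1·-1^1 = -1.
(a,b)_3: α=-4, u≡1; β=-2, v≡2 (mod 3); (1|3)=+1, (2|3)=-1; sign (−1)^0·+1^-2·-1^-4 = +1.
(a,b)_5: α=1, u≡1; β=1, v≡4 (mod 5); (1|5)=+1, (4|5)=+1; sign (−1)^0·+1^1·+1^1 = +1.
(a,b)_2: α=-6, β=2; u≡3, v≡7 (mod 8); ε(u)ε(v)=1·1, αω(v)=-6·0, βω(u)=2·1; sum ≡ 1  ⇒  -1.
(a,b)_∞: sgn(595)=+, sgn(-1105)=−, so +1.
(a,b)_11: α=2, u≡4; β=0, v≡10 (mod 11); (4|11)=+1, (10|11)=-1; sign (−1)^0·+1^0·-1^2 = +1.
(a,b)_13: α=0, u≡4; β=1, v≡7 (mod 13); (4|13)=+1, (7|13)=-1; sign (−1)^0·+1^1·-1^0 = +1.
(a,b)_7: α=1, u≡4; β=0, v≡2 (mod 7); (4|7)=+1, (2|7)=+1; sign (−1)^0·+1^0·+1^1 = +1.
|Ram(595, -1105)| = 2, even; anisotropic at {2, 17}.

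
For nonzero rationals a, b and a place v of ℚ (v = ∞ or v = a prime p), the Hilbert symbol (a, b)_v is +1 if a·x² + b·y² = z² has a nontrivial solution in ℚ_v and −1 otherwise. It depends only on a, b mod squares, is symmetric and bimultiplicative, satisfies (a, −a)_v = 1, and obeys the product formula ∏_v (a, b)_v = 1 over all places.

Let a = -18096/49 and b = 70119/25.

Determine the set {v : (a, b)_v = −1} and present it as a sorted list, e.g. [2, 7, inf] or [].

(a, b) ≡ (-1131, 159) mod (ℚ^×)²; places V = {2, 3, 5, 7, 13, 29, 53, ∞}.
(a,b)_5: α=0, u≡1; β=-2, v≡4 (mod 5); (1|5)=+1, (4|5)=+1; sign (−1)^0·+1^-2·+1^0 = +1.
(a,b)_∞: sgn(-1131)=−, sgn(159)=+, so +1.
(a,b)_29: α=1, u≡21; β=0, v≡8 (mod 29); (21|29)=-1, (8|29)=-1; sign (−1)^0·-1^0·-1^1 = -1.
(a,b)_7: α=-2, u≡6; β=2, v≡6 (mod 7); (6|7)=-1, (6|7)=-1; sign (−1)^0·-1^2·-1^-2 = +1.
(a,b)_3: α=1, u≡1; β=3, v≡2 (mod 3); (1|3)=+1, (2|3)=-1; sign (−1)^1·+1^3·-1^1 = +1.
(a,b)_53: α=0, u≡19; β=1, v≡19 (mod 53); (19|53)=-1, (19|53)=-1; sign (−1)^0·-1^1·-1^0 = -1.
(a,b)_2: α=4, β=0; u≡5, v≡7 (mod 8); ε(u)ε(v)=0·1, αω(v)=4·0, βω(u)=0·1; sum ≡ 0  ⇒  +1.
(a,b)_13: α=1, u≡9; β=0, v≡3 (mod 13); (9|13)=+1, (3|13)=+1; sign (−1)^0·+1^0·+1^1 = +1.
|Ram(-1131, 159)| = 2, even; anisotropic at {29, 53}.

[29, 53]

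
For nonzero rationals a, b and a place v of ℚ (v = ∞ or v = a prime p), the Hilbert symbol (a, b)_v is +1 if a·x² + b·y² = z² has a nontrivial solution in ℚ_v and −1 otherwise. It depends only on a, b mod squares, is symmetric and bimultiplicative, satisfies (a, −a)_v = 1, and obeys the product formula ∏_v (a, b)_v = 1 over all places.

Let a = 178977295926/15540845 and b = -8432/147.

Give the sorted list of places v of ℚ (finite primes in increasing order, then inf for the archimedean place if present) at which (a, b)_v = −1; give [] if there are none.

Mod squares: a ≡ 6670, b ≡ -1581. Check v ∈ {∞, 2, 3, 5, 7, 11, 13, 17, 23, 29, 31, 41, 43}.
v=3: a=3^8·(≡1), b=3^-1·(≡1) mod 3; (1|3)=+1, (1|3)=+1; (−1)^{8·-1·1}·(+1)^-1·(+1)^8 = +1.
v=17: a=17^0·(≡14), b=17^1·(≡9) mod 17; (14|17)=-1, (9|17)=+1; (−1)^{0·1·8}·(-1)^1·(+1)^0 = -1.
v=23: a=23^1·(≡20), b=23^0·(≡1) mod 23; (20|23)=-1, (1|23)=+1; (−1)^{1·0·11}·(-1)^0·(+1)^1 = +1.
v=∞: 6670 > 0 and -1581 < 0  ⇒  (a,b)_∞ = +1.
v=7: a=7^0·(≡6), b=7^-2·(≡1) mod 7; (6|7)=-1, (1|7)=+1; (−1)^{0·-2·3}·(-1)^-2·(+1)^0 = +1.
v=31: a=31^0·(≡5), b=31^1·(≡3) mod 31; (5|31)=+1, (3|31)=-1; (−1)^{0·1·15}·(+1)^1·(-1)^0 = +1.
v=13: a=13^2·(≡10), b=13^0·(≡11) mod 13; (10|13)=+1, (11|13)=-1; (−1)^{2·0·6}·(+1)^0·(-1)^2 = +1.
v=29: a=29^1·(≡2), b=29^0·(≡18) mod 29; (2|29)=-1, (18|29)=-1; (−1)^{1·0·14}·(-1)^0·(-1)^1 = -1.
v=2: v_2(a)=1, v_2(b)=4; units ≡ 7, 3 (mod 8); ε·ε+αω+βω = 1·1+1·1+4·0 ≡ 0  ⇒  (a,b)_2 = +1.
v=5: a=5^-1·(≡4), b=5^0·(≡4) mod 5; (4|5)=+1, (4|5)=+1; (−1)^{-1·0·2}·(+1)^0·(+1)^-1 = +1.
v=41: a=41^-2·(≡30), b=41^0·(≡4) mod 41; (30|41)=-1, (4|41)=+1; (−1)^{-2·0·20}·(-1)^0·(+1)^-2 = +1.
v=43: a=43^-2·(≡30), b=43^0·(≡38) mod 43; (30|43)=-1, (38|43)=+1; (−1)^{-2·0·21}·(-1)^0·(+1)^-2 = +1.
v=11: a=11^2·(≡5), b=11^0·(≡4) mod 11; (5|11)=+1, (4|11)=+1; (−1)^{2·0·5}·(+1)^0·(+1)^2 = +1.
Ram(6670, -1581) = {17, 29}; no ℚ_17-point on the conic.

[17, 29]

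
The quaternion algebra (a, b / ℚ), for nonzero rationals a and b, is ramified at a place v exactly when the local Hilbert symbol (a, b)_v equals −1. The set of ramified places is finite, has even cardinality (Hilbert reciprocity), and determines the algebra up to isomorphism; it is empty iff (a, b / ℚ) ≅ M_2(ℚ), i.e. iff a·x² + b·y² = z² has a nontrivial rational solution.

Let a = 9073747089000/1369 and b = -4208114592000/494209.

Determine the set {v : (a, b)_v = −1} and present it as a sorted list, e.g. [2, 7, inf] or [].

[3, 5, 11, 23]

Mod squares: a ≡ 235290, b ≡ -1705. Check v ∈ {∞, 2, 3, 5, 11, 19, 23, 31, 37}.
v=3: a=3^7·(≡1), b=3^6·(≡2) mod 3; (1|3)=+1, (2|3)=-1; (−1)^{7·6·1}·(+1)^6·(-1)^7 = -1.
v=23: a=23^3·(≡8), b=23^2·(≡10) mod 23; (8|23)=+1, (10|23)=-1; (−1)^{3·2·11}·(+1)^2·(-1)^3 = -1.
v=31: a=31^1·(≡24), b=31^1·(≡14) mod 31; (24|31)=-1, (14|31)=+1; (−1)^{1·1·15}·(-1)^1·(+1)^1 = +1.
v=37: a=37^-2·(≡30), b=37^-2·(≡28) mod 37; (30|37)=+1, (28|37)=+1; (−1)^{-2·-2·18}·(+1)^-2·(+1)^-2 = +1.
v=11: a=11^1·(≡8), b=11^1·(≡6) mod 11; (8|11)=-1, (6|11)=-1; (−1)^{1·1·5}·(-1)^1·(-1)^1 = -1.
v=19: a=19^0·(≡3), b=19^-2·(≡11) mod 19; (3|19)=-1, (11|19)=+1; (−1)^{0·-2·9}·(-1)^-2·(+1)^0 = +1.
v=∞: 235290 > 0 and -1705 < 0  ⇒  (a,b)_∞ = +1.
v=5: a=5^3·(≡3), b=5^3·(≡1) mod 5; (3|5)=-1, (1|5)=+1; (−1)^{3·3·2}·(-1)^3·(+1)^3 = -1.
v=2: v_2(a)=3, v_2(b)=8; units ≡ 5, 7 (mod 8); ε·ε+αω+βω = 0·1+3·0+8·1 ≡ 0  ⇒  (a,b)_2 = +1.
Ram(235290, -1705) = {3, 5, 11, 23}; no ℚ_3-point on the conic.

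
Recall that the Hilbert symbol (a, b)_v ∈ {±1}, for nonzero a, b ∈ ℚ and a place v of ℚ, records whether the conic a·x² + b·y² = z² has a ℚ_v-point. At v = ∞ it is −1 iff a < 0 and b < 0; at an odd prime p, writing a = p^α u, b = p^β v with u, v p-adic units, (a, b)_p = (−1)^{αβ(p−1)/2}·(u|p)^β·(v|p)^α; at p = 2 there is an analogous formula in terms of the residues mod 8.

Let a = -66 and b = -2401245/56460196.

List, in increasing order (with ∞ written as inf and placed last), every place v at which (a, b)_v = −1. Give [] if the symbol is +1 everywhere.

Mod squares: a ≡ -66, b ≡ -5. Check v ∈ {∞, 2, 3, 5, 7, 11, 13, 17}.
v=13: a=13^0·(≡12), b=13^-2·(≡5) mod 13; (12|13)=+1, (5|13)=-1; (−1)^{0·-2·6}·(+1)^-2·(-1)^0 = +1.
v=17: a=17^0·(≡2), b=17^-4·(≡3) mod 17; (2|17)=+1, (3|17)=-1; (−1)^{0·-4·8}·(+1)^-4·(-1)^0 = +1.
v=7: a=7^0·(≡4), b=7^2·(≡1) mod 7; (4|7)=+1, (1|7)=+1; (−1)^{0·2·3}·(+1)^2·(+1)^0 = +1.
v=5: a=5^0·(≡4), b=5^1·(≡1) mod 5; (4|5)=+1, (1|5)=+1; (−1)^{0·1·2}·(+1)^1·(+1)^0 = +1.
v=2: v_2(a)=1, v_2(b)=-2; units ≡ 7, 3 (mod 8); ε·ε+αω+βω = 1·1+1·1+-2·0 ≡ 0  ⇒  (a,b)_2 = +1.
v=3: a=3^1·(≡2), b=3^4·(≡1) mod 3; (2|3)=-1, (1|3)=+1; (−1)^{1·4·1}·(-1)^4·(+1)^1 = +1.
v=11: a=11^1·(≡5), b=11^2·(≡10) mod 11; (5|11)=+1, (10|11)=-1; (−1)^{1·2·5}·(+1)^2·(-1)^1 = -1.
v=∞: -66 < 0 and -5 < 0  ⇒  (a,b)_∞ = -1.
Ram(-66, -5) = {11, ∞}; no ℚ_11-point on the conic.

[11, inf]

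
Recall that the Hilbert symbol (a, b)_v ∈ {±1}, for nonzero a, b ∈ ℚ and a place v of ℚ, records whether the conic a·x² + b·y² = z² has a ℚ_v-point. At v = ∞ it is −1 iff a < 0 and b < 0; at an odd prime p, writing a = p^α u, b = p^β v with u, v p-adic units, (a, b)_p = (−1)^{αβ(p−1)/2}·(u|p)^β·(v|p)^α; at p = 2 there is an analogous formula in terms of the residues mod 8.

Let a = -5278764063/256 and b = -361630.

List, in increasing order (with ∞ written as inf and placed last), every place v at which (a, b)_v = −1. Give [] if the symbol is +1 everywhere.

[3, 5, 23, 43, 47, inf]

(a, b) ≡ (-3855927, -430) mod (ℚ^×)²; places V = {2, 3, 5, 23, 29, 37, 41, 43, 47, ∞}.
(a,b)_3: α=1, u≡2; β=0, v≡2 (mod 3); (2|3)=-1, (2|3)=-1; sign (−1)^0·-1^0·-1^1 = -1.
(a,b)_41: α=1, u≡3; β=0, v≡31 (mod 41); (3|41)=-1, (31|41)=+1; sign (−1)^0·-1^0·+1^1 = +1.
(a,b)_2: α=-8, β=1; u≡1, v≡1 (mod 8); ε(u)ε(v)=0·0, αω(v)=-8·0, βω(u)=1·0; sum ≡ 0  ⇒  +1.
(a,b)_5: α=0, u≡2; β=1, v≡4 (mod 5); (2|5)=-1, (4|5)=+1; sign (−1)^0·-1^1·+1^0 = -1.
(a,b)_23: α=1, u≡15; β=0, v≡22 (mod 23); (15|23)=-1, (22|23)=-1; sign (−1)^0·-1^0·-1^1 = -1.
(a,b)_43: α=0, u≡42; β=1, v≡18 (mod 43); (42|43)=-1, (18|43)=-1; sign (−1)^0·-1^1·-1^0 = -1.
(a,b)_37: α=2, u≡3; β=0, v≡8 (mod 37); (3|37)=+1, (8|37)=-1; sign (−1)^0·+1^0·-1^2 = +1.
(a,b)_47: α=1, u≡6; β=0, v≡35 (mod 47); (6|47)=+1, (35|47)=-1; sign (−1)^0·+1^0·-1^1 = -1.
(a,b)_∞: sgn(-3855927)=−, sgn(-430)=−, so -1.
(a,b)_29: α=1, u≡15; β=2, v≡5 (mod 29); (15|29)=-1, (5|29)=+1; sign (−1)^0·-1^2·+1^1 = +1.
Ram(-3855927, -430) = {3, 5, 23, 43, 47, ∞}; no ℚ_3-point on the conic.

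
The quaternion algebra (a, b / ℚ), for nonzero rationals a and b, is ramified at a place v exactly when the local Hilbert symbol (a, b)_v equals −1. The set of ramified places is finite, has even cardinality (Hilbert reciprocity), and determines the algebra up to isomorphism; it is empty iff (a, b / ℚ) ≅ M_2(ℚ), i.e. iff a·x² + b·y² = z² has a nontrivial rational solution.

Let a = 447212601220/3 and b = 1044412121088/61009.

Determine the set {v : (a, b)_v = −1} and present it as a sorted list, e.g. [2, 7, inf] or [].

Mod squares: a ≡ 4072035, b ≡ 7082873. Check v ∈ {∞, 2, 3, 5, 7, 11, 13, 19, 23, 29, 37, 41}.
v=7: a=7^2·(≡4), b=7^1·(≡6) mod 7; (4|7)=+1, (6|7)=-1; (−1)^{2·1·3}·(+1)^1·(-1)^2 = +1.
v=29: a=29^1·(≡17), b=29^1·(≡7) mod 29; (17|29)=-1, (7|29)=+1; (−1)^{1·1·14}·(-1)^1·(+1)^1 = -1.
v=37: a=37^1·(≡20), b=37^1·(≡34) mod 37; (20|37)=-1, (34|37)=+1; (−1)^{1·1·18}·(-1)^1·(+1)^1 = -1.
v=13: a=13^0·(≡7), b=13^-2·(≡5) mod 13; (7|13)=-1, (5|13)=-1; (−1)^{0·-2·6}·(-1)^-2·(-1)^0 = +1.
v=∞: 4072035 > 0 and 7082873 > 0  ⇒  (a,b)_∞ = +1.
v=3: a=3^-1·(≡1), b=3^2·(≡2) mod 3; (1|3)=+1, (2|3)=-1; (−1)^{-1·2·1}·(+1)^2·(-1)^-1 = -1.
v=41: a=41^2·(≡3), b=41^1·(≡31) mod 41; (3|41)=-1, (31|41)=+1; (−1)^{2·1·20}·(-1)^1·(+1)^2 = -1.
v=11: a=11^1·(≡7), b=11^0·(≡2) mod 11; (7|11)=-1, (2|11)=-1; (−1)^{1·0·5}·(-1)^0·(-1)^1 = -1.
v=5: a=5^1·(≡3), b=5^0·(≡2) mod 5; (3|5)=-1, (2|5)=-1; (−1)^{1·0·2}·(-1)^0·(-1)^1 = -1.
v=2: v_2(a)=2, v_2(b)=14; units ≡ 3, 1 (mod 8); ε·ε+αω+βω = 1·0+2·0+14·1 ≡ 0  ⇒  (a,b)_2 = +1.
v=23: a=23^1·(≡22), b=23^1·(≡8) mod 23; (22|23)=-1, (8|23)=+1; (−1)^{1·1·11}·(-1)^1·(+1)^1 = +1.
v=19: a=19^0·(≡15), b=19^-2·(≡13) mod 19; (15|19)=-1, (13|19)=-1; (−1)^{0·-2·9}·(-1)^-2·(-1)^0 = +1.
|Ram(4072035, 7082873)| = 6, even; anisotropic at {3, 5, 11, 29, 37, 41}.

[3, 5, 11, 29, 37, 41]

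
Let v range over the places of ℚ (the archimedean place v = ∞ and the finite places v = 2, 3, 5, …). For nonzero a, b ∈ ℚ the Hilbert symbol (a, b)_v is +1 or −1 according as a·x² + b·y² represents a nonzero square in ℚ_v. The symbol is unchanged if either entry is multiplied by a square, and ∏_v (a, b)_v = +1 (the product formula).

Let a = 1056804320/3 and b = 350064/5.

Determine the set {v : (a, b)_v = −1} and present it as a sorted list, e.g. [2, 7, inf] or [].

[2, 3, 5, 11, 13, 19]

(a, b) ≡ (9690, 12155) mod (ℚ^×)²; places V = {2, 3, 5, 11, 13, 17, 19, ∞}.
(a,b)_17: α=1, u≡2; β=1, v≡1 (mod 17); (2|17)=+1, (1|17)=+1; sign (−1)^0·+1^1·+1^1 = +1.
(a,b)_13: α=2, u≡11; β=1, v≡1 (mod 13); (11|13)=-1, (1|13)=+1; sign (−1)^0·-1^1·+1^2 = -1.
(a,b)_3: α=-1, u≡2; β=2, v≡2 (mod 3); (2|3)=-1, (2|3)=-1; sign (−1)^0·-1^2·-1^-1 = -1.
(a,b)_19: α=1, u≡5; β=0, v≡13 (mod 19); (5|19)=+1, (13|19)=-1; sign (−1)^0·+1^0·-1^1 = -1.
(a,b)_5: α=1, u≡3; β=-1, v≡4 (mod 5); (3|5)=-1, (4|5)=+1; sign (−1)^0·-1^-1·+1^1 = -1.
(a,b)_2: α=5, β=4; u≡5, v≡3 (mod 8); ε(u)ε(v)=0·1, αω(v)=5·1, βω(u)=4·1; sum ≡ 1  ⇒  -1.
(a,b)_11: α=2, u≡10; β=1, v≡9 (mod 11); (10|11)=-1, (9|11)=+1; sign (−1)^0·-1^1·+1^2 = -1.
(a,b)_∞: sgn(9690)=+, sgn(12155)=+, so +1.
|Ram(9690, 12155)| = 6, even; anisotropic at {2, 3, 5, 11, 13, 19}.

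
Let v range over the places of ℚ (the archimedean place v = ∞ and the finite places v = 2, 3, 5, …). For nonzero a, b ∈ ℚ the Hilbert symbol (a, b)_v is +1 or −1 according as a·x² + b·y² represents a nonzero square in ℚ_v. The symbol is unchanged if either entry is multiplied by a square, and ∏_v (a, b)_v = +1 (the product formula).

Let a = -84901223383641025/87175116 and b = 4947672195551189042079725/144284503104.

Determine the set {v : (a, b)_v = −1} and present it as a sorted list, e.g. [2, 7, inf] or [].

(a, b) ≡ (-19, 26381) mod (ℚ^×)²; places V = {2, 3, 5, 7, 17, 19, 23, 31, 37, 47, ∞}.
(a,b)_37: α=2, u≡20; β=3, v≡12 (mod 37); (20|37)=-1, (12|37)=+1; sign (−1)^0·-1^3·+1^2 = -1.
(a,b)_5: α=2, u≡4; β=2, v≡1 (mod 5); (4|5)=+1, (1|5)=+1; sign (−1)^0·+1^2·+1^2 = +1.
(a,b)_7: α=-2, u≡4; β=-4, v≡5 (mod 7); (4|7)=+1, (5|7)=-1; sign (−1)^0·+1^-4·-1^-2 = +1.
(a,b)_3: α=-4, u≡2; β=-2, v≡2 (mod 3); (2|3)=-1, (2|3)=-1; sign (−1)^0·-1^-2·-1^-4 = +1.
(a,b)_17: α=-2, u≡1; β=-2, v≡6 (mod 17); (1|17)=+1, (6|17)=-1; sign (−1)^0·+1^-2·-1^-2 = +1.
(a,b)_23: α=2, u≡12; β=3, v≡17 (mod 23); (12|23)=+1, (17|23)=-1; sign (−1)^0·+1^3·-1^2 = +1.
(a,b)_∞: sgn(-19)=−, sgn(26381)=+, so +1.
(a,b)_2: α=-2, β=-6; u≡5, v≡5 (mod 8); ε(u)ε(v)=0·0, αω(v)=-2·1, βω(u)=-6·1; sum ≡ 0  ⇒  +1.
(a,b)_47: α=4, u≡21; β=6, v≡36 (mod 47); (21|47)=+1, (36|47)=+1; sign (−1)^0·+1^6·+1^4 = +1.
(a,b)_19: α=-1, u≡8; β=-2, v≡17 (mod 19); (8|19)=-1, (17|19)=+1; sign (−1)^0·-1^-2·+1^-1 = +1.
(a,b)_31: α=2, u≡23; β=3, v≡8 (mod 31); (23|31)=-1, (8|31)=+1; sign (−1)^0·-1^3·+1^2 = -1.
(-19, 26381 / ℚ) ramifies at {31, 37}: a division algebra.

[31, 37]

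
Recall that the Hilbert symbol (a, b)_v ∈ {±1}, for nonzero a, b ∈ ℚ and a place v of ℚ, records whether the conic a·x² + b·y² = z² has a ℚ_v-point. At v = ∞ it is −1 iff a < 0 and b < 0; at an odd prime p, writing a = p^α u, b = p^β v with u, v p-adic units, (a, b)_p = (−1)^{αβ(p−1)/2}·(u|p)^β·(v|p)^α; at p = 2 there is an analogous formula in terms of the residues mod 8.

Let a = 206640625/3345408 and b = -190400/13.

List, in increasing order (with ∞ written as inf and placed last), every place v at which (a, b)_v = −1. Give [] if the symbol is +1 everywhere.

[7, 17]

Mod squares: a ≡ 3, b ≡ -1547. Check v ∈ {∞, 2, 3, 5, 7, 11, 13, 17, 23}.
v=3: a=3^-3·(≡1), b=3^0·(≡1) mod 3; (1|3)=+1, (1|3)=+1; (−1)^{-3·0·1}·(+1)^0·(+1)^-3 = +1.
v=13: a=13^0·(≡9), b=13^-1·(≡11) mod 13; (9|13)=+1, (11|13)=-1; (−1)^{0·-1·6}·(+1)^-1·(-1)^0 = +1.
v=17: a=17^0·(≡14), b=17^1·(≡12) mod 17; (14|17)=-1, (12|17)=-1; (−1)^{0·1·8}·(-1)^1·(-1)^0 = -1.
v=2: v_2(a)=-10, v_2(b)=6; units ≡ 3, 5 (mod 8); ε·ε+αω+βω = 1·0+-10·1+6·1 ≡ 0  ⇒  (a,b)_2 = +1.
v=7: a=7^0·(≡3), b=7^1·(≡5) mod 7; (3|7)=-1, (5|7)=-1; (−1)^{0·1·3}·(-1)^1·(-1)^0 = -1.
v=5: a=5^8·(≡3), b=5^2·(≡3) mod 5; (3|5)=-1, (3|5)=-1; (−1)^{8·2·2}·(-1)^2·(-1)^8 = +1.
v=23: a=23^2·(≡9), b=23^0·(≡19) mod 23; (9|23)=+1, (19|23)=-1; (−1)^{2·0·11}·(+1)^0·(-1)^2 = +1.
v=11: a=11^-2·(≡3), b=11^0·(≡5) mod 11; (3|11)=+1, (5|11)=+1; (−1)^{-2·0·5}·(+1)^0·(+1)^-2 = +1.
v=∞: 3 > 0 and -1547 < 0  ⇒  (a,b)_∞ = +1.
|Ram(3, -1547)| = 2, even; anisotropic at {7, 17}.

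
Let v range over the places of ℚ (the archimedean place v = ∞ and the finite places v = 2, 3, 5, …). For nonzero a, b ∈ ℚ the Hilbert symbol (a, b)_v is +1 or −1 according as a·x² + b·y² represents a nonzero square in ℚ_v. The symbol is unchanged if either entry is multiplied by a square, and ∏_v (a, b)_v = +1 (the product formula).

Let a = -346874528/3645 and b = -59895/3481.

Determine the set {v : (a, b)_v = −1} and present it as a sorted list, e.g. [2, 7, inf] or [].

(a, b) ≡ (-13090, -55) mod (ℚ^×)²; places V = {2, 3, 5, 7, 11, 13, 17, 59, ∞}.
(a,b)_3: α=-6, u≡2; β=2, v≡2 (mod 3); (2|3)=-1, (2|3)=-1; sign (−1)^0·-1^2·-1^-6 = +1.
(a,b)_∞: sgn(-13090)=−, sgn(-55)=−, so -1.
(a,b)_59: α=0, u≡24; β=-2, v≡49 (mod 59); (24|59)=-1, (49|59)=+1; sign (−1)^0·-1^-2·+1^0 = +1.
(a,b)_5: α=-1, u≡3; β=1, v≡1 (mod 5); (3|5)=-1, (1|5)=+1; sign (−1)^0·-1^1·+1^-1 = -1.
(a,b)_11: α=1, u≡1; β=3, v≡2 (mod 11); (1|11)=+1, (2|11)=-1; sign (−1)^1·+1^3·-1^1 = +1.
(a,b)_13: α=2, u≡9; β=0, v≡10 (mod 13); (9|13)=+1, (10|13)=+1; sign (−1)^0·+1^0·+1^2 = +1.
(a,b)_17: α=1, u≡10; β=0, v≡1 (mod 17); (10|17)=-1, (1|17)=+1; sign (−1)^0·-1^0·+1^1 = +1.
(a,b)_2: α=5, β=0; u≡7, v≡1 (mod 8); ε(u)ε(v)=1·0, αω(v)=5·0, βω(u)=0·0; sum ≡ 0  ⇒  +1.
(a,b)_7: α=3, u≡3; β=0, v≡2 (mod 7); (3|7)=-1, (2|7)=+1; sign (−1)^0·-1^0·+1^3 = +1.
Ram(-13090, -55) = {5, ∞}; no ℚ_5-point on the conic.

[5, inf]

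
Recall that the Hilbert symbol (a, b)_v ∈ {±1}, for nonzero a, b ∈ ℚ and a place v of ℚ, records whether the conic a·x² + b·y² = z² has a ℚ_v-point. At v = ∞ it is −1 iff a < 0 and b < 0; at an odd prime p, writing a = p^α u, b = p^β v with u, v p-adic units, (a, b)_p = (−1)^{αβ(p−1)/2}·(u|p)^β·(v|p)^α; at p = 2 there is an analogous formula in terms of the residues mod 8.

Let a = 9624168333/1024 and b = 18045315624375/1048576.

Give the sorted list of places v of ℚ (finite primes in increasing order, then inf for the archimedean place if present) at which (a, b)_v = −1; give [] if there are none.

[3, 17, 41, 47]

(a, b) ≡ (13201877, 39605631) mod (ℚ^×)²; places V = {2, 3, 5, 13, 17, 31, 41, 47, ∞}.
(a,b)_5: α=0, u≡2; β=4, v≡4 (mod 5); (2|5)=-1, (4|5)=+1; sign (−1)^0·-1^4·+1^0 = +1.
(a,b)_13: α=1, u≡6; β=1, v≡7 (mod 13); (6|13)=-1, (7|13)=-1; sign (−1)^0·-1^1·-1^1 = +1.
(a,b)_∞: sgn(13201877)=+, sgn(39605631)=+, so +1.
(a,b)_2: α=-10, β=-20; u≡5, v≡7 (mod 8); ε(u)ε(v)=0·1, αω(v)=-10·0, βω(u)=-20·1; sum ≡ 0  ⇒  +1.
(a,b)_17: α=1, u≡15; β=1, v≡6 (mod 17); (15|17)=+1, (6|17)=-1; sign (−1)^0·+1^1·-1^1 = -1.
(a,b)_47: α=1, u≡39; β=1, v≡43 (mod 47); (39|47)=-1, (43|47)=-1; sign (−1)^1·-1^1·-1^1 = -1.
(a,b)_3: α=6, u≡2; β=7, v≡2 (mod 3); (2|3)=-1, (2|3)=-1; sign (−1)^0·-1^7·-1^6 = -1.
(a,b)_41: α=1, u≡11; β=1, v≡39 (mod 41); (11|41)=-1, (39|41)=+1; sign (−1)^0·-1^1·+1^1 = -1.
(a,b)_31: α=1, u≡10; β=1, v≡26 (mod 31); (10|31)=+1, (26|31)=-1; sign (−1)^1·+1^1·-1^1 = +1.
Ram(13201877, 39605631) = {3, 17, 41, 47}; no ℚ_3-point on the conic.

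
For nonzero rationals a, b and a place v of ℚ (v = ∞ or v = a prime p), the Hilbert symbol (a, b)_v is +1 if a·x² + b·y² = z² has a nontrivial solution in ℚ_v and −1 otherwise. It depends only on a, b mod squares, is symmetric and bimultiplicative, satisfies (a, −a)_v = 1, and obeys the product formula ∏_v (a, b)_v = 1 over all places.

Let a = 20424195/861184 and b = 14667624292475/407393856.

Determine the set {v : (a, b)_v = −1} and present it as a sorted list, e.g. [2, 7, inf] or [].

(a, b) ≡ (155, 851) mod (ℚ^×)²; places V = {2, 3, 5, 7, 11, 23, 29, 31, 37, ∞}.
(a,b)_23: α=0, u≡7; β=1, v≡19 (mod 23); (7|23)=-1, (19|23)=-1; sign (−1)^0·-1^1·-1^0 = -1.
(a,b)_31: α=1, u≡16; β=2, v≡7 (mod 31); (16|31)=+1, (7|31)=+1; sign (−1)^0·+1^2·+1^1 = +1.
(a,b)_2: α=-10, β=-6; u≡3, v≡3 (mod 8); ε(u)ε(v)=1·1, αω(v)=-10·1, βω(u)=-6·1; sum ≡ 1  ⇒  -1.
(a,b)_3: α=2, u≡2; β=-2, v≡2 (mod 3); (2|3)=-1, (2|3)=-1; sign (−1)^0·-1^-2·-1^2 = +1.
(a,b)_∞: sgn(155)=+, sgn(851)=+, so +1.
(a,b)_11: α=4, u≡4; β=4, v≡9 (mod 11); (4|11)=+1, (9|11)=+1; sign (−1)^0·+1^4·+1^4 = +1.
(a,b)_37: α=0, u≡34; β=1, v≡15 (mod 37); (34|37)=+1, (15|37)=-1; sign (−1)^0·+1^1·-1^0 = +1.
(a,b)_7: α=0, u≡4; β=2, v≡1 (mod 7); (4|7)=+1, (1|7)=+1; sign (−1)^0·+1^2·+1^0 = +1.
(a,b)_5: α=1, u≡1; β=2, v≡4 (mod 5); (1|5)=+1, (4|5)=+1; sign (−1)^0·+1^2·+1^1 = +1.
(a,b)_29: α=-2, u≡18; β=-4, v≡19 (mod 29); (18|29)=-1, (19|29)=-1; sign (−1)^0·-1^-4·-1^-2 = +1.
(155, 851 / ℚ) ramifies at {2, 23}: a division algebra.

[2, 23]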